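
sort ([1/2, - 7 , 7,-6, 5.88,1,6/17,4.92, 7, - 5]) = [ - 7 ,  -  6,- 5,6/17, 1/2,1, 4.92,5.88, 7,  7]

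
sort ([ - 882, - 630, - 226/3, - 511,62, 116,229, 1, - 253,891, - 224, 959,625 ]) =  [ - 882, - 630, - 511, - 253, - 224, - 226/3,1,62,116,229,625, 891,959] 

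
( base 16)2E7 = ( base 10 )743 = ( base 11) 616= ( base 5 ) 10433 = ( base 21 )1E8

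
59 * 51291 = 3026169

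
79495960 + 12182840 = 91678800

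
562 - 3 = 559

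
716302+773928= 1490230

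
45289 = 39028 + 6261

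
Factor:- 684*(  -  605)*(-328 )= - 2^5*3^2  *5^1*11^2*19^1 *41^1 = - 135732960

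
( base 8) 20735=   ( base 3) 102220002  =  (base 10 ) 8669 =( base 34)7GX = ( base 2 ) 10000111011101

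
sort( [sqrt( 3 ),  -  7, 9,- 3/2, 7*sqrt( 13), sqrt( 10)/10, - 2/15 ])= [ - 7, - 3/2, - 2/15, sqrt (10)/10, sqrt( 3) , 9,7*sqrt( 13) ]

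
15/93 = 5/31 =0.16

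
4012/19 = 211+3/19 =211.16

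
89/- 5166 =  - 1 + 5077/5166 =-0.02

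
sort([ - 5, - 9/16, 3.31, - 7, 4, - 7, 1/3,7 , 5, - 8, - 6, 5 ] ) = [-8, - 7, - 7, - 6, - 5,-9/16,1/3,3.31, 4,5, 5,7 ] 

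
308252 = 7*44036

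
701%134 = 31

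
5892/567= 1964/189=10.39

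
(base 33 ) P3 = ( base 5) 11303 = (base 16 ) 33c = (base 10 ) 828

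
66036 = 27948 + 38088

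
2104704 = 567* 3712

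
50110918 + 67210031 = 117320949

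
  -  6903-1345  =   - 8248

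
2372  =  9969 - 7597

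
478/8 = 239/4=59.75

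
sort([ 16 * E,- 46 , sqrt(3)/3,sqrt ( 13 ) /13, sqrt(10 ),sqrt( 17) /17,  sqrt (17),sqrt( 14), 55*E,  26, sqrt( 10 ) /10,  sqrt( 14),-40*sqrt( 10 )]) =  [ - 40*sqrt( 10),  -  46, sqrt(17)/17, sqrt(13) /13,  sqrt(10) /10 , sqrt( 3 )/3,sqrt(10), sqrt (14),sqrt(14),sqrt( 17), 26,16 * E, 55*E] 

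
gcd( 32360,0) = 32360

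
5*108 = 540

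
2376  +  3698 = 6074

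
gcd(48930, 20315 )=5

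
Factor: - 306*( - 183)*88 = 4927824 = 2^4*3^3*11^1 *17^1 *61^1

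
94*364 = 34216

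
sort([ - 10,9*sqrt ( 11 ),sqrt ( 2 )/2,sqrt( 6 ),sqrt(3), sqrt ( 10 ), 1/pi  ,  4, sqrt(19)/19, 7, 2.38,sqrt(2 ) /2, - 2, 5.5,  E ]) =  [ - 10, - 2, sqrt( 19 )/19, 1/pi, sqrt ( 2) /2,  sqrt( 2)/2, sqrt(3 ), 2.38, sqrt ( 6),E,sqrt(10 ), 4, 5.5, 7,9*sqrt(11)]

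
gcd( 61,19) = 1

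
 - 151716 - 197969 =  - 349685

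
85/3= 28  +  1/3 = 28.33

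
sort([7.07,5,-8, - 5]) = [ - 8, - 5,5,7.07] 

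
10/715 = 2/143 = 0.01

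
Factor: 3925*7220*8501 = 2^2*5^3*19^2*157^1*8501^1 = 240905588500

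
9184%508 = 40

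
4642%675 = 592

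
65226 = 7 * 9318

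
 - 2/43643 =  - 1 + 43641/43643 = - 0.00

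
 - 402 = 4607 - 5009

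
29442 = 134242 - 104800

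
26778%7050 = 5628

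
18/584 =9/292 = 0.03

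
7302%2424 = 30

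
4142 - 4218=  - 76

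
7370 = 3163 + 4207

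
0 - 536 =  - 536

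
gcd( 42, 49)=7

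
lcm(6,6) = 6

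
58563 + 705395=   763958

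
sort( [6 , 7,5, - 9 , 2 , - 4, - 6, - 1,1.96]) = [ - 9, - 6, - 4, - 1,1.96,  2,5,6,7 ] 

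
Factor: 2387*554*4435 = 5864835130 =2^1*5^1*7^1*11^1*31^1*277^1*887^1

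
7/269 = 7/269 = 0.03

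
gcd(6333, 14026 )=1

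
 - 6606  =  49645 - 56251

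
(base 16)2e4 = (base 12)518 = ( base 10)740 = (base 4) 23210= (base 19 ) 20i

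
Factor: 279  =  3^2*31^1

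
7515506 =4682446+2833060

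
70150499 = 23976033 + 46174466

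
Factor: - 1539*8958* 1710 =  - 2^2*3^7* 5^1*19^2*1493^1= - 23574679020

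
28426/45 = 631+31/45 = 631.69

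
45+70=115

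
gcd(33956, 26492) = 4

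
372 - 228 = 144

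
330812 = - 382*(  -  866)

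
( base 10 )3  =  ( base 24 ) 3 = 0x3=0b11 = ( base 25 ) 3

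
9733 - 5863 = 3870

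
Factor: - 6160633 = -6160633^1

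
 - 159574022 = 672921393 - 832495415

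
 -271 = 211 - 482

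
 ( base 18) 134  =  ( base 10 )382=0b101111110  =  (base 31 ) CA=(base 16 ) 17E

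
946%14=8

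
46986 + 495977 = 542963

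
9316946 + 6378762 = 15695708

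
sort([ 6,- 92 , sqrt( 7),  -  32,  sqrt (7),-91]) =[ - 92, - 91,  -  32,sqrt(7 ), sqrt( 7 ),6 ]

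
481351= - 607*( - 793)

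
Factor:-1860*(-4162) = 7741320 = 2^3 * 3^1*5^1*  31^1*2081^1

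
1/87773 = 1/87773 = 0.00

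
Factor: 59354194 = 2^1 * 29677097^1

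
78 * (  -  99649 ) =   -  7772622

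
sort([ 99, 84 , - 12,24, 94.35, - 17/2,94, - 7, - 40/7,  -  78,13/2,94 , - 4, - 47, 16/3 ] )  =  [ - 78, - 47, -12,-17/2, - 7, - 40/7, - 4,16/3,  13/2 , 24,  84,  94,94,94.35,99 ] 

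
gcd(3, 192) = 3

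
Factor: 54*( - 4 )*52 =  - 2^5*3^3*13^1  =  -11232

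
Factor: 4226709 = 3^1*503^1*2801^1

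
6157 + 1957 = 8114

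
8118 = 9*902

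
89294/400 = 223  +  47/200 = 223.24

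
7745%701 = 34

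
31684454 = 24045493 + 7638961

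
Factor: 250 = 2^1 * 5^3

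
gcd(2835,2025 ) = 405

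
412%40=12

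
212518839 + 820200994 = 1032719833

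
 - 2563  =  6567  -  9130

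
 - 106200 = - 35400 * 3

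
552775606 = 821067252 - 268291646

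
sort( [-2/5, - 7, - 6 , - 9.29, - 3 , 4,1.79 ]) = [ - 9.29, - 7, - 6, - 3, - 2/5, 1.79, 4 ]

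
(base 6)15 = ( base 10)11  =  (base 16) B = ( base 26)B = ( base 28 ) B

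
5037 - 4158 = 879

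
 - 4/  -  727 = 4/727 = 0.01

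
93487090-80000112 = 13486978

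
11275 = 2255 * 5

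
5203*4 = 20812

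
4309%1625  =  1059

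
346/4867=346/4867 =0.07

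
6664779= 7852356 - 1187577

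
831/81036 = 277/27012 = 0.01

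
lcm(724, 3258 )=6516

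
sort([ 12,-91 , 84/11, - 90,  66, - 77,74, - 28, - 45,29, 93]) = [  -  91, - 90, - 77, - 45, - 28,  84/11,12,29,66 , 74,93 ]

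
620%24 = 20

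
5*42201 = 211005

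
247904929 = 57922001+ 189982928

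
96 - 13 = 83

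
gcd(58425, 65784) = 3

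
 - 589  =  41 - 630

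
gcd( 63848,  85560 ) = 184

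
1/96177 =1/96177  =  0.00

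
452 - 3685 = - 3233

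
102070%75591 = 26479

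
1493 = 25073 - 23580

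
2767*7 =19369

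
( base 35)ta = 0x401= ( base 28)18h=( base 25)1G0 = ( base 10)1025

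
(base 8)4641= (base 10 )2465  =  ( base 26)3GL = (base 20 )635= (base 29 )2R0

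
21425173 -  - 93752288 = 115177461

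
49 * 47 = 2303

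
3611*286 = 1032746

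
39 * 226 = 8814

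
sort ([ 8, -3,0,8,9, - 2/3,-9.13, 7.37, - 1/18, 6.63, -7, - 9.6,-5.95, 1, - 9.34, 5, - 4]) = [ - 9.6, - 9.34,  -  9.13, - 7, - 5.95, - 4, - 3, - 2/3, - 1/18, 0,  1,5, 6.63, 7.37,8, 8, 9 ] 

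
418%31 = 15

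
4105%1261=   322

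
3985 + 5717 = 9702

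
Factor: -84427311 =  - 3^1*28142437^1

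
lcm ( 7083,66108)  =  198324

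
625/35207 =625/35207 = 0.02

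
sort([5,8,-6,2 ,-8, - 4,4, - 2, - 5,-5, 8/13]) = [ - 8,- 6, - 5,-5, - 4, - 2,8/13,2,  4, 5,8] 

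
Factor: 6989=29^1*241^1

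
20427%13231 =7196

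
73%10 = 3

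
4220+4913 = 9133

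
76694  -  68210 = 8484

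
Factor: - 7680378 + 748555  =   - 6931823 = - 1063^1*6521^1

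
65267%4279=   1082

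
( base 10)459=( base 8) 713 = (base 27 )H0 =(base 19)153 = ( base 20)12j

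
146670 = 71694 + 74976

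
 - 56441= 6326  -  62767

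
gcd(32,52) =4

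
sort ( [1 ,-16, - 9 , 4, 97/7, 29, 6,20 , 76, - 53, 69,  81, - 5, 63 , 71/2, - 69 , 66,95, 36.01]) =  [ -69, - 53, - 16, - 9,-5 , 1, 4, 6, 97/7 , 20, 29,71/2,36.01,63, 66, 69,  76,81, 95 ] 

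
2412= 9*268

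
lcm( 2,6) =6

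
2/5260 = 1/2630 = 0.00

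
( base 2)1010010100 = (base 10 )660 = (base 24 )13c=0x294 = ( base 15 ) 2e0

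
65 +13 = 78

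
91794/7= 91794/7= 13113.43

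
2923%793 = 544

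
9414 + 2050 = 11464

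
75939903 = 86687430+-10747527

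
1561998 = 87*17954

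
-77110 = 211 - 77321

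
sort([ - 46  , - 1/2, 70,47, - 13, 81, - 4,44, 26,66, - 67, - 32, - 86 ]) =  [ - 86, - 67, - 46, - 32,-13,-4, - 1/2, 26, 44, 47,  66 , 70, 81] 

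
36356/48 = 9089/12 = 757.42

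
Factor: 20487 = 3^1* 6829^1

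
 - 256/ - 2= 128/1 =128.00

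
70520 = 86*820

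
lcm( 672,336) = 672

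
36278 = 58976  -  22698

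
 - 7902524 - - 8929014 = 1026490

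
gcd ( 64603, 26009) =839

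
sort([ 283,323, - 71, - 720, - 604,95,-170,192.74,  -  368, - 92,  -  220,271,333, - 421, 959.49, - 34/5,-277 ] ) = [ - 720,-604 , - 421, - 368, - 277, - 220, - 170, - 92,-71, - 34/5,  95,192.74, 271 , 283, 323,333,959.49]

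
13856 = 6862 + 6994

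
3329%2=1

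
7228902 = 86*84057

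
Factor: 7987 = 7^2 * 163^1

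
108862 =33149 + 75713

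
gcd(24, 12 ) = 12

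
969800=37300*26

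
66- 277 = -211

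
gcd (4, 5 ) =1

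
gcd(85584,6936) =24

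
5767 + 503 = 6270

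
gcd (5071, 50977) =1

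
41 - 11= 30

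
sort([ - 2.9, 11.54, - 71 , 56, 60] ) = [-71, - 2.9 , 11.54,56, 60]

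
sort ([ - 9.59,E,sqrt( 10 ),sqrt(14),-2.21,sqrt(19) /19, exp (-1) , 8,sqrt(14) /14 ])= [ - 9.59, - 2.21,sqrt(19) /19,  sqrt( 14)/14,exp(-1 ),E,sqrt(  10),sqrt ( 14 ), 8]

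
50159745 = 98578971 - 48419226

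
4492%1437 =181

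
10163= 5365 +4798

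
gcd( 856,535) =107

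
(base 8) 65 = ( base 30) 1N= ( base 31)1m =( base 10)53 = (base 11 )49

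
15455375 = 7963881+7491494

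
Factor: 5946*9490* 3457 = 2^2*3^1 * 5^1*13^1*73^1*991^1*3457^1=195070005780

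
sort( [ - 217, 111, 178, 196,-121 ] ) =[ -217,-121, 111,178,196]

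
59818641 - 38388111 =21430530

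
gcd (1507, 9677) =1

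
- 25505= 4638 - 30143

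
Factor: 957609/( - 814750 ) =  - 2^( - 1)*3^3*5^( - 3 )*29^1*1223^1*3259^( - 1)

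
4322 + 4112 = 8434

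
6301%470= 191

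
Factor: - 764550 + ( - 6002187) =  - 6766737 = - 3^1*179^1*12601^1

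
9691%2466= 2293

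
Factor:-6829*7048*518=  - 2^4 * 7^1 * 37^1*881^1*6829^1=- 24931750256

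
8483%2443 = 1154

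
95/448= 95/448 = 0.21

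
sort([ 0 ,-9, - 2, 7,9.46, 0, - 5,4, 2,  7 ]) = [ - 9  ,  -  5,  -  2,0 , 0,2,4, 7,7, 9.46]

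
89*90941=8093749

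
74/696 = 37/348 = 0.11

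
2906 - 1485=1421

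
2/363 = 2/363 = 0.01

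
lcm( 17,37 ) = 629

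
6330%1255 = 55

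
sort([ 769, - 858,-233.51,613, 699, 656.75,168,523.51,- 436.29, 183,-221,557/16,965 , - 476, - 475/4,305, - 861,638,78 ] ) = [ - 861, - 858, - 476, - 436.29, - 233.51, - 221, - 475/4,557/16,78,168 , 183,305,523.51 , 613,638,  656.75,699, 769 , 965]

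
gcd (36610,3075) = 5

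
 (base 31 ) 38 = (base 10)101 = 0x65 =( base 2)1100101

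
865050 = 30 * 28835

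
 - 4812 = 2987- 7799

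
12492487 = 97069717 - 84577230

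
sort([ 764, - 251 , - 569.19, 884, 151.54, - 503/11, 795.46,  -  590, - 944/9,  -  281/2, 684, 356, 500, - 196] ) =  [ - 590, - 569.19,-251, - 196, - 281/2,-944/9, - 503/11, 151.54, 356, 500, 684,  764, 795.46,  884 ] 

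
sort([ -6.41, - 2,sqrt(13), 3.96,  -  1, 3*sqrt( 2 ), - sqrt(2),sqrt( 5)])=[ - 6.41,- 2 , - sqrt(2),-1, sqrt(5), sqrt( 13),3.96, 3*sqrt(2 )]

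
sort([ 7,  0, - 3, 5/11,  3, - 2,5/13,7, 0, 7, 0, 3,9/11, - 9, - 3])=[ - 9,  -  3, - 3, - 2,0, 0, 0,5/13,5/11,9/11, 3, 3,7, 7, 7]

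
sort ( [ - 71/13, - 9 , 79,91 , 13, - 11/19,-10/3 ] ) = [ - 9, - 71/13 ,  -  10/3 ,  -  11/19,13,  79,91]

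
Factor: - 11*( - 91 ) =1001  =  7^1*11^1*13^1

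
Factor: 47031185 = 5^1*29^1 * 31^1*10463^1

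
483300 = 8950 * 54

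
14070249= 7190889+6879360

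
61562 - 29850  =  31712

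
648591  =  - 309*( - 2099)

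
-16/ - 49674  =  8/24837  =  0.00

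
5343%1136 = 799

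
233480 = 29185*8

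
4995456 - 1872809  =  3122647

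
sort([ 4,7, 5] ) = [ 4,5,7]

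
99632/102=976 + 40/51 = 976.78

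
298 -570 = -272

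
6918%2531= 1856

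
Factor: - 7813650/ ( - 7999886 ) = 3^1*5^2*13^1 * 229^( - 1)*4007^1*17467^ ( - 1) =3906825/3999943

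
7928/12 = 1982/3=660.67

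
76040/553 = 76040/553 =137.50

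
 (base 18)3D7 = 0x4bd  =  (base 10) 1213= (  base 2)10010111101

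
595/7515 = 119/1503= 0.08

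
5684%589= 383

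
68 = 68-0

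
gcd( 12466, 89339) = 1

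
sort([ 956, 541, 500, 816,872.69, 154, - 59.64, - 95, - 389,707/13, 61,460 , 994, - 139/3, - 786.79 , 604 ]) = [ - 786.79, - 389 ,  -  95, - 59.64, - 139/3,  707/13, 61, 154,460,500, 541,604, 816, 872.69,956,994 ]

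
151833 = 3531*43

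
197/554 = 197/554 = 0.36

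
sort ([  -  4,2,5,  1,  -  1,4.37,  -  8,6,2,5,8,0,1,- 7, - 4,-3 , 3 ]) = [  -  8, - 7,  -  4 , - 4, - 3, - 1, 0,1,  1,2, 2, 3,4.37 , 5,5, 6,8]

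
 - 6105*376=-2295480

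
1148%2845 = 1148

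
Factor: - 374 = -2^1*11^1*17^1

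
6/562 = 3/281 = 0.01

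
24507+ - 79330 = -54823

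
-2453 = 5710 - 8163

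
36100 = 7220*5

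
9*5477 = 49293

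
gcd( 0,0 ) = 0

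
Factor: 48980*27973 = 2^2*5^1*11^1*31^1*79^1 * 2543^1= 1370117540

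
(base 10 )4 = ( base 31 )4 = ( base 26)4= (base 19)4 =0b100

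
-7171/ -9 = 7171/9 = 796.78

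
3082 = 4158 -1076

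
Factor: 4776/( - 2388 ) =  - 2^1 =- 2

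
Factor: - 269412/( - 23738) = 2^1* 3^1*83^( - 1)  *  157^1 = 942/83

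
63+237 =300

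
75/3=25 = 25.00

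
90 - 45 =45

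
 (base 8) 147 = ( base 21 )4J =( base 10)103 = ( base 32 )37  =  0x67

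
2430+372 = 2802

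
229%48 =37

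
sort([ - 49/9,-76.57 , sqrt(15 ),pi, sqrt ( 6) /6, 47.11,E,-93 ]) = [ - 93, - 76.57, - 49/9,sqrt(6) /6, E,pi, sqrt( 15 ),47.11 ]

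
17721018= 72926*243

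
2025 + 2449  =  4474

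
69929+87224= 157153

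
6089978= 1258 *4841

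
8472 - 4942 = 3530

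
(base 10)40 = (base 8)50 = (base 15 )2A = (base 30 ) 1A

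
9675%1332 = 351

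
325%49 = 31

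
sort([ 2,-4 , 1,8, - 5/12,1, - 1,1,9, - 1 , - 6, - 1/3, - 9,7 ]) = [ -9, - 6, - 4, - 1, - 1, - 5/12, - 1/3,1,1,  1, 2,7, 8,9]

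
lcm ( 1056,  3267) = 104544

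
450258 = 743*606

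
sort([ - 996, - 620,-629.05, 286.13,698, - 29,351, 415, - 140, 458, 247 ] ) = [-996, -629.05, - 620, - 140, - 29,247, 286.13,  351 , 415, 458,698 ] 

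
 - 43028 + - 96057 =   -  139085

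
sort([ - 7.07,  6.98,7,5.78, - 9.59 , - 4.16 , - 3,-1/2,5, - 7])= [ - 9.59,  -  7.07, - 7, - 4.16  , - 3, - 1/2, 5 , 5.78, 6.98,7 ]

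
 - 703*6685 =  - 4699555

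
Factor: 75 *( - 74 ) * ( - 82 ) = 455100 = 2^2 * 3^1*5^2*37^1*41^1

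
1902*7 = 13314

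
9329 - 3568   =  5761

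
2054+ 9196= 11250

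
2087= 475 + 1612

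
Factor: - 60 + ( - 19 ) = - 79^1 = - 79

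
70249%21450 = 5899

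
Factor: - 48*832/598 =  - 2^9*3^1*23^(-1)= -1536/23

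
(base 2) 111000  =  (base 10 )56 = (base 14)40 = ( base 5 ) 211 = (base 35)1l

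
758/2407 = 758/2407  =  0.31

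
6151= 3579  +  2572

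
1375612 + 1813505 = 3189117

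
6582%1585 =242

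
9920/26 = 381 +7/13 = 381.54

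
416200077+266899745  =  683099822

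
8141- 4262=3879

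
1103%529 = 45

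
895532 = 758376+137156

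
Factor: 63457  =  23^1*  31^1*89^1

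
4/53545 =4/53545 = 0.00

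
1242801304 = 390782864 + 852018440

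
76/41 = 76/41 = 1.85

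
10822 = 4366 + 6456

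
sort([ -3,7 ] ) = [ - 3,7] 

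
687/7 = 687/7 = 98.14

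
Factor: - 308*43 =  - 13244 = - 2^2*7^1*11^1*43^1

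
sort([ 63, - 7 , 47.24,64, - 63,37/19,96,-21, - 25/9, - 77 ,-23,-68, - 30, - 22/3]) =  [ - 77, - 68, - 63, - 30, - 23,- 21,- 22/3, - 7, - 25/9,37/19,47.24, 63 , 64,96 ]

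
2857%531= 202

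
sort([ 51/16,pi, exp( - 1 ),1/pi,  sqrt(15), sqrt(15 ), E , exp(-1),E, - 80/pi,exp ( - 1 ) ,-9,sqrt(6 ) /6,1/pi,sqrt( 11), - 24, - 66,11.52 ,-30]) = [ - 66,-30,-80/pi,- 24,-9,  1/pi,1/pi, exp( - 1),  exp (-1),exp(-1 ) , sqrt( 6)/6,E,E,pi,51/16,sqrt( 11),sqrt(15 ),sqrt(15),  11.52]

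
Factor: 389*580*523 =2^2*5^1*29^1* 389^1*523^1 = 117999260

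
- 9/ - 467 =9/467 = 0.02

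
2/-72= - 1+35/36 =- 0.03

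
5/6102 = 5/6102 = 0.00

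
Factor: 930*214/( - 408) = -16585/34 = -  2^(-1)*5^1*17^( - 1 )*31^1*107^1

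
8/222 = 4/111 = 0.04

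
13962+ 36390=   50352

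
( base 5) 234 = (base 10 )69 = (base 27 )2f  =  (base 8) 105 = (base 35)1Y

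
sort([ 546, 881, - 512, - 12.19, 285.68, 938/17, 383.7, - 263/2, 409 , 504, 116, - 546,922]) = [ - 546, -512, - 263/2,-12.19, 938/17,116, 285.68,383.7, 409, 504, 546,881 , 922]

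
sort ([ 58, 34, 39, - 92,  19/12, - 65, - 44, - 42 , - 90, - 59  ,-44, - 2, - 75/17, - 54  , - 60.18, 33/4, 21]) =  [ - 92, - 90,-65, - 60.18, - 59 , - 54, - 44, - 44, - 42, - 75/17, - 2, 19/12, 33/4,21, 34,39,  58]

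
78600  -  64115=14485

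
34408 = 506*68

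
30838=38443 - 7605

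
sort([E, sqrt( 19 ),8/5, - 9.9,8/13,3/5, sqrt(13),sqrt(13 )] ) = [  -  9.9, 3/5 , 8/13, 8/5, E, sqrt(13 ), sqrt ( 13),sqrt( 19)]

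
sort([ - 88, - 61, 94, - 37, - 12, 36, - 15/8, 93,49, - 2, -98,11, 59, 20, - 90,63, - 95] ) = [-98, - 95, - 90, - 88,- 61,-37 , -12, - 2, - 15/8, 11, 20, 36 , 49,59 , 63, 93, 94 ]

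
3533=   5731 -2198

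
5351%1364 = 1259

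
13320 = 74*180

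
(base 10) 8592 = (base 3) 102210020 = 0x2190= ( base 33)7TC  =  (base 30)9GC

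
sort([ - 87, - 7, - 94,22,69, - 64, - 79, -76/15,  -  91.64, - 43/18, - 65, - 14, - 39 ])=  [ - 94, - 91.64, - 87, - 79, - 65,-64, - 39, - 14,  -  7, - 76/15, - 43/18,  22,69]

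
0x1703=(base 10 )5891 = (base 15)1b2b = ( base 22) C3H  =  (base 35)4SB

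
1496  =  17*88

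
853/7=853/7 = 121.86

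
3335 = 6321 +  - 2986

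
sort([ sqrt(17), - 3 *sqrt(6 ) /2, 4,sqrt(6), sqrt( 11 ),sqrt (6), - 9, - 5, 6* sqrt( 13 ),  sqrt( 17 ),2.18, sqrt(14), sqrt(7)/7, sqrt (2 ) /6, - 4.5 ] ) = [-9, - 5, - 4.5, - 3 * sqrt(6) /2,sqrt ( 2)/6,sqrt(7)/7,2.18,sqrt( 6 ),sqrt(6 ), sqrt ( 11 ), sqrt (14 ),4,sqrt(17 ),sqrt( 17),  6*sqrt (13)]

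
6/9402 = 1/1567 = 0.00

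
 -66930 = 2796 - 69726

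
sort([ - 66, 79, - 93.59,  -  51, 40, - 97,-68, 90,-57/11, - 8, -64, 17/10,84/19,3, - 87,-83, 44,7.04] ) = [ - 97, - 93.59, - 87, - 83,- 68, - 66,-64, - 51,-8,-57/11 , 17/10, 3 , 84/19,7.04,  40 , 44, 79 , 90] 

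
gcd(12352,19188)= 4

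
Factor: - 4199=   -  13^1*17^1*19^1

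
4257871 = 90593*47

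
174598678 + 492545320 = 667143998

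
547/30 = 18 + 7/30 = 18.23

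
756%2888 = 756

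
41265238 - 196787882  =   - 155522644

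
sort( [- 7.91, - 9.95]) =[ - 9.95, - 7.91]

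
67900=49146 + 18754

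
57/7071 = 19/2357=0.01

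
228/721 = 228/721 = 0.32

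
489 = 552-63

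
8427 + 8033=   16460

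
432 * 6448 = 2785536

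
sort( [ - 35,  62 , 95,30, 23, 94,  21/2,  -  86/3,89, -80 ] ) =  [- 80,-35,  -  86/3, 21/2,23, 30, 62,89, 94,95 ]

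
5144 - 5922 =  - 778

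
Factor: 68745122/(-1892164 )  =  - 34372561/946082 = - 2^( - 1)*23^(-1 )*73^1*131^( -1)*157^( -1)*479^1*983^1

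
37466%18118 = 1230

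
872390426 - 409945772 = 462444654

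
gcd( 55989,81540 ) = 9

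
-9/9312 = - 1 + 3101/3104= - 0.00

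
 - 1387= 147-1534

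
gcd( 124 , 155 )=31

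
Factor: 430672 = 2^4*11^1 * 2447^1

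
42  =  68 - 26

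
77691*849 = 65959659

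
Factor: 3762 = 2^1*3^2*11^1*19^1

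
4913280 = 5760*853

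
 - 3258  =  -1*3258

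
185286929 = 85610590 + 99676339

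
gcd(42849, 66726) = 9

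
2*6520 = 13040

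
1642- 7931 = -6289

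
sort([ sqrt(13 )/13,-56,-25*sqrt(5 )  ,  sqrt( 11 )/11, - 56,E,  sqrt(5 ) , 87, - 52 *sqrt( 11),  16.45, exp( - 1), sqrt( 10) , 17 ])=[ - 52*sqrt(11), - 56 ,  -  56,- 25 * sqrt(5 ),sqrt(13)/13,sqrt (11)/11,exp( - 1),sqrt(5),E , sqrt(10 ),  16.45, 17 , 87]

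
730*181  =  132130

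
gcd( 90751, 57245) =1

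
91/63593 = 91/63593 = 0.00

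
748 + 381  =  1129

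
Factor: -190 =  - 2^1*5^1*19^1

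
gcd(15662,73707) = 1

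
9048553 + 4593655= 13642208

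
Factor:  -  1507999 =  - 593^1*2543^1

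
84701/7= 84701/7=12100.14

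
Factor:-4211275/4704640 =  -  2^(  -  7)*5^1*7351^(-1 )*168451^1 = - 842255/940928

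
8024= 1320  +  6704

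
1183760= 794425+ 389335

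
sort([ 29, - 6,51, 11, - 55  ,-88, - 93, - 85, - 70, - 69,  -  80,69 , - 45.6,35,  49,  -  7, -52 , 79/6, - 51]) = [ - 93, - 88, - 85, - 80, - 70, - 69, - 55,  -  52, - 51,-45.6, - 7, - 6, 11,79/6,  29, 35,49,51,69]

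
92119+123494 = 215613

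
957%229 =41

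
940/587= 1 + 353/587 =1.60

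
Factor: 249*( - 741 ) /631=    - 3^2*13^1*19^1*83^1*631^( - 1 )= - 184509/631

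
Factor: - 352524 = -2^2*3^1*29^1*1013^1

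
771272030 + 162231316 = 933503346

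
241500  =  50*4830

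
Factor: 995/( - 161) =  - 5^1*7^ ( - 1)*23^(-1 )*199^1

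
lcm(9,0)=0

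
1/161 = 1/161 = 0.01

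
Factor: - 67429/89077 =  - 281^ ( - 1)*317^( - 1 )*67429^1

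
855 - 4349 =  - 3494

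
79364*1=79364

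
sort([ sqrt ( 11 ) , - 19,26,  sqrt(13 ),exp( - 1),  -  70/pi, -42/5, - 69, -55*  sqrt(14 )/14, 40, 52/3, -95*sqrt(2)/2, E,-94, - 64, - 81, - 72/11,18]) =[-94, -81, - 69,- 95*sqrt ( 2 )/2,-64,  -  70/pi,  -  19, - 55*sqrt(14)/14, - 42/5, - 72/11, exp ( - 1),  E, sqrt ( 11) , sqrt( 13),52/3,18,26, 40] 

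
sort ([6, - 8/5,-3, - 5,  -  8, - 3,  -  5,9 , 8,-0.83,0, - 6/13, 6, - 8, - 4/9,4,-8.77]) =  [ - 8.77,-8, - 8, - 5, - 5,  -  3,-3, - 8/5,-0.83, - 6/13, - 4/9,0,  4,6, 6,8,9 ]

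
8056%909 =784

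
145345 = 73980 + 71365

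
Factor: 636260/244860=31813/12243=3^(  -  1 )*7^(-1)*11^(-1 ) * 29^1*53^( - 1) * 1097^1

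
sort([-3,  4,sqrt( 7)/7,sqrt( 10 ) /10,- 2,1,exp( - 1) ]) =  [  -  3,- 2,sqrt( 10)/10,exp(-1 ),sqrt( 7)/7,  1,4 ] 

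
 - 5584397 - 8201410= -13785807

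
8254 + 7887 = 16141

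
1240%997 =243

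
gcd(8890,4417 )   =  7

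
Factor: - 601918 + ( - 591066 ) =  - 2^3 * 13^1*11471^1 = - 1192984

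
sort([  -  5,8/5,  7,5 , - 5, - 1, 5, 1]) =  [ - 5, - 5, -1, 1,8/5,5, 5,7]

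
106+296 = 402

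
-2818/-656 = 4 + 97/328 = 4.30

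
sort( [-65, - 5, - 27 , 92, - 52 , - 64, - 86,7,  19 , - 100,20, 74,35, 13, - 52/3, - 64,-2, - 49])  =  [-100, - 86,-65,-64,- 64, - 52, - 49, - 27 , - 52/3, - 5,- 2,7,13,19, 20,  35,74 , 92]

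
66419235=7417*8955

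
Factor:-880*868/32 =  - 23870 =-2^1 * 5^1*7^1*11^1*31^1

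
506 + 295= 801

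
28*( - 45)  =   - 1260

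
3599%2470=1129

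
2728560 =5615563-2887003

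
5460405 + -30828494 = - 25368089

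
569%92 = 17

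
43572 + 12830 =56402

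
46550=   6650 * 7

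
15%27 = 15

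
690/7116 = 115/1186=0.10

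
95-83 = 12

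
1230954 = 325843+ 905111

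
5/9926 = 5/9926 = 0.00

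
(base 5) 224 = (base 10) 64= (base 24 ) 2G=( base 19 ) 37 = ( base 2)1000000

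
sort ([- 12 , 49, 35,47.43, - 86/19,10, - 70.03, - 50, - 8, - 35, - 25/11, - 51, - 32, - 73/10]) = [  -  70.03,  -  51, - 50,-35, - 32, - 12, - 8, - 73/10, - 86/19, - 25/11,10, 35,47.43, 49]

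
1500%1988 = 1500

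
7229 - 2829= 4400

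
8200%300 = 100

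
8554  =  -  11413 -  - 19967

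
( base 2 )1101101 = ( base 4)1231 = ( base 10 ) 109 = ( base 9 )131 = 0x6d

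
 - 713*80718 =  -57551934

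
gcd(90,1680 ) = 30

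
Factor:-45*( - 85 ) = 3^2*5^2*17^1 = 3825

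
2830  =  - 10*( - 283) 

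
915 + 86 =1001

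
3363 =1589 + 1774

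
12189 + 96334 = 108523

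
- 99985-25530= - 125515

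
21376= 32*668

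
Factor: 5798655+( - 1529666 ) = 17^1*251117^1 =4268989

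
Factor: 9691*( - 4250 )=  - 2^1*5^3*11^1*17^1*881^1=- 41186750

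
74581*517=38558377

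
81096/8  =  10137=10137.00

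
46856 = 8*5857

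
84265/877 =84265/877 = 96.08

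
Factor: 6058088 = 2^3*593^1*1277^1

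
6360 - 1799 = 4561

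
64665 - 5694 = 58971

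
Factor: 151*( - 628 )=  - 94828 = - 2^2*151^1*157^1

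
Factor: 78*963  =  75114 = 2^1 * 3^3*13^1*107^1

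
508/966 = 254/483  =  0.53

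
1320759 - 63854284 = - 62533525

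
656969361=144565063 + 512404298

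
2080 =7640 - 5560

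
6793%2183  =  244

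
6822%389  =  209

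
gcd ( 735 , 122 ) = 1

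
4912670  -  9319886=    - 4407216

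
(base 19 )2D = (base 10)51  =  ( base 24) 23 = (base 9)56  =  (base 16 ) 33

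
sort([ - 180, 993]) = [ - 180, 993]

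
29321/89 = 329 + 40/89  =  329.45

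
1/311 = 1/311 = 0.00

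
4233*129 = 546057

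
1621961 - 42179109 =-40557148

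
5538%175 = 113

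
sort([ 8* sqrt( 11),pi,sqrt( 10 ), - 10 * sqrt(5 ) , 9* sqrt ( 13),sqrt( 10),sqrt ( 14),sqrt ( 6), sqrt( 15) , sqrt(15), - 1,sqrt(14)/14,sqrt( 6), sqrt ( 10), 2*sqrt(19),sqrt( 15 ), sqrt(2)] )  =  [ - 10*sqrt(5), - 1,sqrt( 14 )/14,sqrt( 2),sqrt(6),  sqrt( 6), pi,sqrt (10 ),  sqrt( 10),sqrt ( 10),  sqrt( 14),sqrt ( 15), sqrt ( 15),sqrt( 15 ), 2*sqrt(19),8*sqrt(11),9*sqrt(13)]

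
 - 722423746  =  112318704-834742450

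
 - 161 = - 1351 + 1190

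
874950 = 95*9210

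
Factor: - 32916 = -2^2 * 3^1*13^1*211^1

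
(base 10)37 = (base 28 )19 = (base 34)13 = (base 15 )27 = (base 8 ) 45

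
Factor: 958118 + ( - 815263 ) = 142855 = 5^1*28571^1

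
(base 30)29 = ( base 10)69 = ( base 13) 54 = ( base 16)45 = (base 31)27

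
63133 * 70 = 4419310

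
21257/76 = 21257/76 =279.70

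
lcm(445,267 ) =1335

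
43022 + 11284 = 54306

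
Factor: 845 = 5^1*13^2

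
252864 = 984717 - 731853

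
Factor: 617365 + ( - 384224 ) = 233141^1 = 233141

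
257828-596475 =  - 338647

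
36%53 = 36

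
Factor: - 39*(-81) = 3^5*13^1  =  3159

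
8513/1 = 8513= 8513.00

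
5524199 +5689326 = 11213525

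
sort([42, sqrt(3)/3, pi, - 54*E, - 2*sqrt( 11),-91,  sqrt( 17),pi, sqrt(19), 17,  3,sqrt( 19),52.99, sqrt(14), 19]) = [ -54*E,-91, - 2*sqrt (11), sqrt( 3 ) /3,3,pi,pi,sqrt( 14), sqrt(17 ), sqrt( 19), sqrt( 19 ),  17,19, 42,52.99 ]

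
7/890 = 7/890=0.01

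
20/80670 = 2/8067=0.00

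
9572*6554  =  62734888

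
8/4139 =8/4139 = 0.00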